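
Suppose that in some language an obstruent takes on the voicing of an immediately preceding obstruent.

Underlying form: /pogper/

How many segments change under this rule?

/p/ after /g/ (voiced) → [b]
1 segment changes.

1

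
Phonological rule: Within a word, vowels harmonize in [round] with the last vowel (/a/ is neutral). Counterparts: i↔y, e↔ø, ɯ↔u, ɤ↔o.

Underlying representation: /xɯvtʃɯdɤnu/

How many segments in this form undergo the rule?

/ɯ/ harmonizes with /u/ ([+round]) → [u]
/ɯ/ harmonizes with /u/ ([+round]) → [u]
/ɤ/ harmonizes with /u/ ([+round]) → [o]
3 segments change.

3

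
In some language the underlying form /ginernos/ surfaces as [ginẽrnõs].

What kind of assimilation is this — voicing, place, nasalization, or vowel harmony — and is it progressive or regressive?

/e/→[ẽ] /o/→[õ].
Each target copies a feature from the preceding segment, so the direction is progressive.

nasalization, progressive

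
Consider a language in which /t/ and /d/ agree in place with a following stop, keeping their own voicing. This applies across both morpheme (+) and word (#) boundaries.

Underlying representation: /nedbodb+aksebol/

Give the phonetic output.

/d/ before /b/ (labial) → [b]
/d/ before /b/ (labial) → [b]

[nebbobb+aksebol]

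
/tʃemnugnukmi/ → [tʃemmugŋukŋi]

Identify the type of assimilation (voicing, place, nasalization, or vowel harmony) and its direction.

place assimilation, progressive

/n/→[m] /n/→[ŋ] /m/→[ŋ].
Each target copies a feature from the preceding segment, so the direction is progressive.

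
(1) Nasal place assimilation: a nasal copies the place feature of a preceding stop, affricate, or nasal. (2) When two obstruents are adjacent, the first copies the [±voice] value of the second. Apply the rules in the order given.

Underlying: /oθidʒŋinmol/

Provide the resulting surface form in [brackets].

[oθidʒɲinnol]

Rule 1: /ŋ/ after /dʒ/ (palatal) → [ɲ]
Rule 1: /m/ after /n/ (alveolar) → [n]
After rule 1: oθidʒɲinnol
Rule 2: no segment meets the rule's conditions; no change.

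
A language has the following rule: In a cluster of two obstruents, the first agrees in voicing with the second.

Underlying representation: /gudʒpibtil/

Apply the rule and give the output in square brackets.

/dʒ/ before /p/ (voiceless) → [tʃ]
/b/ before /t/ (voiceless) → [p]

[gutʃpiptil]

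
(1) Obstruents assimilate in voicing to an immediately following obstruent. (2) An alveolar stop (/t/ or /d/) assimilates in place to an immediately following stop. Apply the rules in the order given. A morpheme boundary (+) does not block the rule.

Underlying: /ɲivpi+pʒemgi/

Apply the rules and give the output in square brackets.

Rule 1: /v/ before /p/ (voiceless) → [f]
Rule 1: /p/ before /ʒ/ (voiced) → [b]
After rule 1: ɲifpi+bʒemgi
Rule 2: no segment meets the rule's conditions; no change.

[ɲifpi+bʒemgi]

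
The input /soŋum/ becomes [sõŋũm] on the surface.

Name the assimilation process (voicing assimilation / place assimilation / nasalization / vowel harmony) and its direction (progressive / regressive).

/o/→[õ] /u/→[ũ].
Each target copies a feature from the following segment, so the direction is regressive.

nasalization, regressive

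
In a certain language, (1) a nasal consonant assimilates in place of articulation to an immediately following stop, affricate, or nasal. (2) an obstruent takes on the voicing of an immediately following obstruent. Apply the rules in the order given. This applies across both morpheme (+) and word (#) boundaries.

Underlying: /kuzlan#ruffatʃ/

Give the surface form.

Rule 1: no segment meets the rule's conditions; no change.
After rule 1: kuzlan#ruffatʃ
Rule 2: no segment meets the rule's conditions; no change.

[kuzlan#ruffatʃ]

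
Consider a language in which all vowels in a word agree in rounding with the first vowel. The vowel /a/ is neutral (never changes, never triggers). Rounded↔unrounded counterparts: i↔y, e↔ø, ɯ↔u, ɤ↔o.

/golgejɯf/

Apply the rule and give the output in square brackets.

/e/ harmonizes with /o/ ([+round]) → [ø]
/ɯ/ harmonizes with /o/ ([+round]) → [u]

[golgøjuf]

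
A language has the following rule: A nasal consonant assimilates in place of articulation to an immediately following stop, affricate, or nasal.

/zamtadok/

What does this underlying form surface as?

/m/ before /t/ (alveolar) → [n]

[zantadok]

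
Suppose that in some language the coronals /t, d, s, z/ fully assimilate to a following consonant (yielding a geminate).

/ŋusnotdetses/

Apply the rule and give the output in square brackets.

/s/ before /n/ → [n] (total assimilation)
/t/ before /d/ → [d] (total assimilation)
/t/ before /s/ → [s] (total assimilation)

[ŋunnoddesses]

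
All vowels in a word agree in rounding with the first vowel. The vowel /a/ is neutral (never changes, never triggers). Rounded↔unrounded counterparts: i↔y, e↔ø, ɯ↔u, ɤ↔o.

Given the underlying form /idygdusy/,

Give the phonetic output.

[idigdɯsi]

/y/ harmonizes with /i/ ([-round]) → [i]
/u/ harmonizes with /i/ ([-round]) → [ɯ]
/y/ harmonizes with /i/ ([-round]) → [i]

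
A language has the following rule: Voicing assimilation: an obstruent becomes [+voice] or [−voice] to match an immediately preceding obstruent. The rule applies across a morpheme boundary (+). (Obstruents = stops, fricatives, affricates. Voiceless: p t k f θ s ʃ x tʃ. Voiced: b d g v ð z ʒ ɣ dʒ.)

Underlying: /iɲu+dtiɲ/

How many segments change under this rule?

1

/t/ after /d/ (voiced) → [d]
1 segment changes.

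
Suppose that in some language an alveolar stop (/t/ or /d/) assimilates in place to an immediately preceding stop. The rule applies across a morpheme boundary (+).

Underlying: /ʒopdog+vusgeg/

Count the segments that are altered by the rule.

/d/ after /p/ (labial) → [b]
1 segment changes.

1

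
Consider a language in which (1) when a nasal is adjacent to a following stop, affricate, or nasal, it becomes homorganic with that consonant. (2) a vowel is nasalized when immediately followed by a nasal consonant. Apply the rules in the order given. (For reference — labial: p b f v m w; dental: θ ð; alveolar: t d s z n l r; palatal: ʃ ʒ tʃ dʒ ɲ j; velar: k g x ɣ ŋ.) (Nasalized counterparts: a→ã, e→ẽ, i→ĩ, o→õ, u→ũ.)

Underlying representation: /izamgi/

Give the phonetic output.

[izãŋgi]

Rule 1: /m/ before /g/ (velar) → [ŋ]
After rule 1: izaŋgi
Rule 2: /a/ before nasal /ŋ/ → [ã]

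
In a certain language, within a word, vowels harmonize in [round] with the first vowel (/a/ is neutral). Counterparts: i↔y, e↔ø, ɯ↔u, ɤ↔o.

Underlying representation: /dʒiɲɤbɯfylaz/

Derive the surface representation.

/y/ harmonizes with /i/ ([-round]) → [i]

[dʒiɲɤbɯfilaz]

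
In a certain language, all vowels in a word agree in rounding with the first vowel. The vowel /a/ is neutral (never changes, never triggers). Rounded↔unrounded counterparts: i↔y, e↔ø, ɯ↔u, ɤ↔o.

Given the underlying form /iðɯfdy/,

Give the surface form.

[iðɯfdi]

/y/ harmonizes with /i/ ([-round]) → [i]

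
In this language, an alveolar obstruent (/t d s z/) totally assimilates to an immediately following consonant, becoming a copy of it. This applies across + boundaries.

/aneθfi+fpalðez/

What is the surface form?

no segment meets the rule's conditions; no change.

[aneθfi+fpalðez]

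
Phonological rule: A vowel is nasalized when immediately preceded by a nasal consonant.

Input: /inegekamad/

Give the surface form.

/e/ after nasal /n/ → [ẽ]
/a/ after nasal /m/ → [ã]

[inẽgekamãd]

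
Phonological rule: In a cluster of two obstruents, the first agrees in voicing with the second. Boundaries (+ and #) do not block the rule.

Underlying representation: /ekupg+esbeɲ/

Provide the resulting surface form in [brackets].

[ekubg+ezbeɲ]

/p/ before /g/ (voiced) → [b]
/s/ before /b/ (voiced) → [z]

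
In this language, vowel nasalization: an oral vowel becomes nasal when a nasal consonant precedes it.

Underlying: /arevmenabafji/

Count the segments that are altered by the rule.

2

/e/ after nasal /m/ → [ẽ]
/a/ after nasal /n/ → [ã]
2 segments change.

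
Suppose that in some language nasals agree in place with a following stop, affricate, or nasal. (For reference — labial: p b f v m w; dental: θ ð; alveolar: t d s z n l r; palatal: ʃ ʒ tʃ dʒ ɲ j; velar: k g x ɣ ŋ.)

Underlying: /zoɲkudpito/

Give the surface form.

/ɲ/ before /k/ (velar) → [ŋ]

[zoŋkudpito]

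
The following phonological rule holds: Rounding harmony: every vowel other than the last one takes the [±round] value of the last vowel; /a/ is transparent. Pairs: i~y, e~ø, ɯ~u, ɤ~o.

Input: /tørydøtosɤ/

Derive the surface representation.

[teridetɤsɤ]

/ø/ harmonizes with /ɤ/ ([-round]) → [e]
/y/ harmonizes with /ɤ/ ([-round]) → [i]
/ø/ harmonizes with /ɤ/ ([-round]) → [e]
/o/ harmonizes with /ɤ/ ([-round]) → [ɤ]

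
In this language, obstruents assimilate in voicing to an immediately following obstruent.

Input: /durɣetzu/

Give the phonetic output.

/t/ before /z/ (voiced) → [d]

[durɣedzu]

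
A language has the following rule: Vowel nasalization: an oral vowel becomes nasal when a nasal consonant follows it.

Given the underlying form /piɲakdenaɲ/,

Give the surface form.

/i/ before nasal /ɲ/ → [ĩ]
/e/ before nasal /n/ → [ẽ]
/a/ before nasal /ɲ/ → [ã]

[pĩɲakdẽnãɲ]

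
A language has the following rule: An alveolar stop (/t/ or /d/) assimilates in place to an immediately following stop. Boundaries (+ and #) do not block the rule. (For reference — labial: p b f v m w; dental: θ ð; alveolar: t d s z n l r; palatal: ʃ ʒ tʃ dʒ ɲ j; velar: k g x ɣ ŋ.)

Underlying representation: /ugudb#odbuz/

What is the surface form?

[ugubb#obbuz]

/d/ before /b/ (labial) → [b]
/d/ before /b/ (labial) → [b]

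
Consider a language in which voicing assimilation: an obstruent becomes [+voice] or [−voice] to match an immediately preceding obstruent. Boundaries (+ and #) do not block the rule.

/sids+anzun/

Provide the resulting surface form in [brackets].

/s/ after /d/ (voiced) → [z]

[sidz+anzun]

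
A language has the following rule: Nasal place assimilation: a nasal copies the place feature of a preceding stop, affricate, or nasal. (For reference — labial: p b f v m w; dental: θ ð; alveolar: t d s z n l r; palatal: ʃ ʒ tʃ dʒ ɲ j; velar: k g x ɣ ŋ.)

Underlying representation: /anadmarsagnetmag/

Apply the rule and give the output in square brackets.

/m/ after /d/ (alveolar) → [n]
/n/ after /g/ (velar) → [ŋ]
/m/ after /t/ (alveolar) → [n]

[anadnarsagŋetnag]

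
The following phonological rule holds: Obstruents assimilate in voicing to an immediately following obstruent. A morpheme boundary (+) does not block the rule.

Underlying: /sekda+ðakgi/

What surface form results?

/k/ before /d/ (voiced) → [g]
/k/ before /g/ (voiced) → [g]

[segda+ðaggi]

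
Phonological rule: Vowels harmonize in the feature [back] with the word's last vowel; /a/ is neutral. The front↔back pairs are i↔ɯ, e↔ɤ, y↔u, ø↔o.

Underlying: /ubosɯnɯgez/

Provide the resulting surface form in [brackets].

/u/ harmonizes with /e/ ([-back]) → [y]
/o/ harmonizes with /e/ ([-back]) → [ø]
/ɯ/ harmonizes with /e/ ([-back]) → [i]
/ɯ/ harmonizes with /e/ ([-back]) → [i]

[ybøsinigez]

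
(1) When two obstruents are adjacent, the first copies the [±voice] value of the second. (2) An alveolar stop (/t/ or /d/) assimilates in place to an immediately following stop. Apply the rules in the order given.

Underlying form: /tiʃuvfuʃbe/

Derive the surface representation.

[tiʃuffuʒbe]

Rule 1: /v/ before /f/ (voiceless) → [f]
Rule 1: /ʃ/ before /b/ (voiced) → [ʒ]
After rule 1: tiʃuffuʒbe
Rule 2: no segment meets the rule's conditions; no change.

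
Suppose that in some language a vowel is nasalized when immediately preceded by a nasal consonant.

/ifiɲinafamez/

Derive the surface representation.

[ifiɲĩnãfamẽz]

/i/ after nasal /ɲ/ → [ĩ]
/a/ after nasal /n/ → [ã]
/e/ after nasal /m/ → [ẽ]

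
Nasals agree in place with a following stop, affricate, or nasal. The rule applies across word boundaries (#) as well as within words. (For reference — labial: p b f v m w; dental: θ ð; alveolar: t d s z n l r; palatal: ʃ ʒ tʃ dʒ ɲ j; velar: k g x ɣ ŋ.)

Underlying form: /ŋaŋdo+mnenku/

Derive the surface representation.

/ŋ/ before /d/ (alveolar) → [n]
/m/ before /n/ (alveolar) → [n]
/n/ before /k/ (velar) → [ŋ]

[ŋando+nneŋku]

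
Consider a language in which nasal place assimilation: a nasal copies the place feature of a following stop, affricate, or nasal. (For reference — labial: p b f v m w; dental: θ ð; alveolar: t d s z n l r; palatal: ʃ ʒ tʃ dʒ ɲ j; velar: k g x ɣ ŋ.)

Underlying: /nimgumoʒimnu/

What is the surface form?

/m/ before /g/ (velar) → [ŋ]
/m/ before /n/ (alveolar) → [n]

[niŋgumoʒinnu]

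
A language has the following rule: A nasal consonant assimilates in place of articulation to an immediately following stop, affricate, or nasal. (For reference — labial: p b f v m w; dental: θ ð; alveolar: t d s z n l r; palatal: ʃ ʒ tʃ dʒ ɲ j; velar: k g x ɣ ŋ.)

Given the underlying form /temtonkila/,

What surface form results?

[tentoŋkila]

/m/ before /t/ (alveolar) → [n]
/n/ before /k/ (velar) → [ŋ]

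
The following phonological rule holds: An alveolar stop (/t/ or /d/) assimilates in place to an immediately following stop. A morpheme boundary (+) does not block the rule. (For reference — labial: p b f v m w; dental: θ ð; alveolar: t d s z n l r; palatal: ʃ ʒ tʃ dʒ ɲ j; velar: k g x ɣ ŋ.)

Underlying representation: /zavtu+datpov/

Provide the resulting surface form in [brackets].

[zavtu+dappov]

/t/ before /p/ (labial) → [p]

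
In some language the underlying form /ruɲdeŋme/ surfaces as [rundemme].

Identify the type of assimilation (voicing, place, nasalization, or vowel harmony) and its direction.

place assimilation, regressive

/ɲ/→[n] /ŋ/→[m].
Each target copies a feature from the following segment, so the direction is regressive.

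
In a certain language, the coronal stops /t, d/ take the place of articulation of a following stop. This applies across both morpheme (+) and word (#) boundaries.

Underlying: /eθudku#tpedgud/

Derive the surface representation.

/d/ before /k/ (velar) → [g]
/t/ before /p/ (labial) → [p]
/d/ before /g/ (velar) → [g]

[eθugku#ppeggud]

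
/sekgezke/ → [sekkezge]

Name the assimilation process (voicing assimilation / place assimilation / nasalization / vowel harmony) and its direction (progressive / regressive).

voicing assimilation, progressive

/g/→[k] /k/→[g].
Each target copies a feature from the preceding segment, so the direction is progressive.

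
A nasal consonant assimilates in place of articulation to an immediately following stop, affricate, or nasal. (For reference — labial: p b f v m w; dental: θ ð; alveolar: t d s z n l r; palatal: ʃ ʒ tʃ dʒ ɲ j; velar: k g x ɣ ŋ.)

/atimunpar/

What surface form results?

[atimumpar]

/n/ before /p/ (labial) → [m]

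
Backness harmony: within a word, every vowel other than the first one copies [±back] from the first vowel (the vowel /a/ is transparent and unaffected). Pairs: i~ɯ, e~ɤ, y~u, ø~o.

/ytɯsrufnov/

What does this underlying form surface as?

/ɯ/ harmonizes with /y/ ([-back]) → [i]
/u/ harmonizes with /y/ ([-back]) → [y]
/o/ harmonizes with /y/ ([-back]) → [ø]

[ytisryfnøv]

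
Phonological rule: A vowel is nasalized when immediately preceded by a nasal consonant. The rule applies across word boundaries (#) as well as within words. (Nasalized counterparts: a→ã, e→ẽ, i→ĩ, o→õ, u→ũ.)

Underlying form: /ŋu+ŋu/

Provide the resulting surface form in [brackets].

/u/ after nasal /ŋ/ → [ũ]
/u/ after nasal /ŋ/ → [ũ]

[ŋũ+ŋũ]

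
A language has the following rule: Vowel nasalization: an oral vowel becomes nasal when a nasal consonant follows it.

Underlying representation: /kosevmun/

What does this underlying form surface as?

/u/ before nasal /n/ → [ũ]

[kosevmũn]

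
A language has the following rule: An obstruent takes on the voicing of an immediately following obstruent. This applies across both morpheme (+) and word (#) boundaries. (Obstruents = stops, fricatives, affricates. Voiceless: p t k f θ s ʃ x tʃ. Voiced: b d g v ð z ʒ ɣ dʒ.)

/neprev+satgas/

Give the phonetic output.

[nepref+sadgas]

/v/ before /s/ (voiceless) → [f]
/t/ before /g/ (voiced) → [d]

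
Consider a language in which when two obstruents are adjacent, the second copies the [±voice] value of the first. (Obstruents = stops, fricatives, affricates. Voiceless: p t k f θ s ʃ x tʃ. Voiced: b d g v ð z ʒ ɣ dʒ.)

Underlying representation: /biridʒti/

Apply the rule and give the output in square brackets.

/t/ after /dʒ/ (voiced) → [d]

[biridʒdi]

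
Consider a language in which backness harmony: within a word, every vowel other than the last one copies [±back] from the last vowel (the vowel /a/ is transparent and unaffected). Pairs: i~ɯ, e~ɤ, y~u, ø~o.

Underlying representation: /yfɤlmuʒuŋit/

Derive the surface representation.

[yfelmyʒyŋit]

/ɤ/ harmonizes with /i/ ([-back]) → [e]
/u/ harmonizes with /i/ ([-back]) → [y]
/u/ harmonizes with /i/ ([-back]) → [y]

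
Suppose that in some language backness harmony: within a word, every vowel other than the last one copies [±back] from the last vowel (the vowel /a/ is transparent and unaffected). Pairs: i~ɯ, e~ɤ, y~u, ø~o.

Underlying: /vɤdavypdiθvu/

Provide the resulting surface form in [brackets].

/y/ harmonizes with /u/ ([+back]) → [u]
/i/ harmonizes with /u/ ([+back]) → [ɯ]

[vɤdavupdɯθvu]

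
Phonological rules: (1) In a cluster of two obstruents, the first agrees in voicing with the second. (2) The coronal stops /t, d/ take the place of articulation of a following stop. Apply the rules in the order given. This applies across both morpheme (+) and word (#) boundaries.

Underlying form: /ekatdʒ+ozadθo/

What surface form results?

Rule 1: /t/ before /dʒ/ (voiced) → [d]
Rule 1: /d/ before /θ/ (voiceless) → [t]
After rule 1: ekaddʒ+ozatθo
Rule 2: no segment meets the rule's conditions; no change.

[ekaddʒ+ozatθo]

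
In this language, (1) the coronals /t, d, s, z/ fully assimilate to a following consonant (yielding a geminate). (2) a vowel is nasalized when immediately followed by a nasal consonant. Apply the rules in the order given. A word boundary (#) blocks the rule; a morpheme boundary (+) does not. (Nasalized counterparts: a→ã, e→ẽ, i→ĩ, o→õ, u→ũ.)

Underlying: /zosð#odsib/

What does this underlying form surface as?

Rule 1: /s/ before /ð/ → [ð] (total assimilation)
Rule 1: /d/ before /s/ → [s] (total assimilation)
After rule 1: zoðð#ossib
Rule 2: no segment meets the rule's conditions; no change.

[zoðð#ossib]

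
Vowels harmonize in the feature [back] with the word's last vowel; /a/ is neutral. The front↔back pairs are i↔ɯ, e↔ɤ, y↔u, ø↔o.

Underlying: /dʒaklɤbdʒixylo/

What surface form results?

[dʒaklɤbdʒɯxulo]

/i/ harmonizes with /o/ ([+back]) → [ɯ]
/y/ harmonizes with /o/ ([+back]) → [u]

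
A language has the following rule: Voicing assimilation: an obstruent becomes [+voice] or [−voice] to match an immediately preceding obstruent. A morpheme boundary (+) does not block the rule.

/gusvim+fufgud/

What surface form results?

[gusfim+fufkud]

/v/ after /s/ (voiceless) → [f]
/g/ after /f/ (voiceless) → [k]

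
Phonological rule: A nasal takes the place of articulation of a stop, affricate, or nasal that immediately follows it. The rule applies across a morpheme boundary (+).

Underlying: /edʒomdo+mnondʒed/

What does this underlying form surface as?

/m/ before /d/ (alveolar) → [n]
/m/ before /n/ (alveolar) → [n]
/n/ before /dʒ/ (palatal) → [ɲ]

[edʒondo+nnoɲdʒed]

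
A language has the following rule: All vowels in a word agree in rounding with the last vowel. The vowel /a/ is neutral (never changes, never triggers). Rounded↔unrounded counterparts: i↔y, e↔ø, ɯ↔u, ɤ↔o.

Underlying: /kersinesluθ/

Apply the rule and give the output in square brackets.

[kørsynøsluθ]

/e/ harmonizes with /u/ ([+round]) → [ø]
/i/ harmonizes with /u/ ([+round]) → [y]
/e/ harmonizes with /u/ ([+round]) → [ø]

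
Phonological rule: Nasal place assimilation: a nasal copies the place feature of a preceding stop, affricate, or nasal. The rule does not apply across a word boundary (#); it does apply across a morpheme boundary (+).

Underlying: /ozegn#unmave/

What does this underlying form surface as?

[ozegŋ#unnave]

/n/ after /g/ (velar) → [ŋ]
/m/ after /n/ (alveolar) → [n]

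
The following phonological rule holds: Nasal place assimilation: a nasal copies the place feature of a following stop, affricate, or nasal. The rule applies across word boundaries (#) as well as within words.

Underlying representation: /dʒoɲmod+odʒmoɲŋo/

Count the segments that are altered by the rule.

/ɲ/ before /m/ (labial) → [m]
/ɲ/ before /ŋ/ (velar) → [ŋ]
2 segments change.

2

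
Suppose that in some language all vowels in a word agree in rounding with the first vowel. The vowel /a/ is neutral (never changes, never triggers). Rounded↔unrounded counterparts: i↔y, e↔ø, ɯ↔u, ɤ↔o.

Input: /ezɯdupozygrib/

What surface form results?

/u/ harmonizes with /e/ ([-round]) → [ɯ]
/o/ harmonizes with /e/ ([-round]) → [ɤ]
/y/ harmonizes with /e/ ([-round]) → [i]

[ezɯdɯpɤzigrib]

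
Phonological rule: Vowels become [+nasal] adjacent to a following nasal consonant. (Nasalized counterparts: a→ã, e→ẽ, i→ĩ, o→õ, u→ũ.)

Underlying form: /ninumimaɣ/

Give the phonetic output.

/i/ before nasal /n/ → [ĩ]
/u/ before nasal /m/ → [ũ]
/i/ before nasal /m/ → [ĩ]

[nĩnũmĩmaɣ]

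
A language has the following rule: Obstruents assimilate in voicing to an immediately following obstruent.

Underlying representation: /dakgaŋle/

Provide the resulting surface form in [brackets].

/k/ before /g/ (voiced) → [g]

[daggaŋle]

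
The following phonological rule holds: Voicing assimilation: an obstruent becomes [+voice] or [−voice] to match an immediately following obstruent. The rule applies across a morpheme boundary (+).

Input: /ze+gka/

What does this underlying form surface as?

/g/ before /k/ (voiceless) → [k]

[ze+kka]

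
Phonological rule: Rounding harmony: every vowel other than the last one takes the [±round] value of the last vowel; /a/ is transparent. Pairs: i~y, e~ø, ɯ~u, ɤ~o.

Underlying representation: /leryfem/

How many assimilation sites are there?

/y/ harmonizes with /e/ ([-round]) → [i]
1 segment changes.

1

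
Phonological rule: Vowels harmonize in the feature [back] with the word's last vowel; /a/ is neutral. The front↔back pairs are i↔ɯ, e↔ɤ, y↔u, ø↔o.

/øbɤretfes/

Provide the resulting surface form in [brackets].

[øberetfes]

/ɤ/ harmonizes with /e/ ([-back]) → [e]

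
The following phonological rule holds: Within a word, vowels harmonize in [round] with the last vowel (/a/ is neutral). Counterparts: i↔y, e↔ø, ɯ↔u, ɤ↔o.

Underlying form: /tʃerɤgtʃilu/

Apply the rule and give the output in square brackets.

[tʃørogtʃylu]

/e/ harmonizes with /u/ ([+round]) → [ø]
/ɤ/ harmonizes with /u/ ([+round]) → [o]
/i/ harmonizes with /u/ ([+round]) → [y]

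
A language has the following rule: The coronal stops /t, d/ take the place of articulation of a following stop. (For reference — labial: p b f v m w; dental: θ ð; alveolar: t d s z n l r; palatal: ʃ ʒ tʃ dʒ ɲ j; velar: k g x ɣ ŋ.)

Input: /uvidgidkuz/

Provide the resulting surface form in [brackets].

/d/ before /g/ (velar) → [g]
/d/ before /k/ (velar) → [g]

[uviggigkuz]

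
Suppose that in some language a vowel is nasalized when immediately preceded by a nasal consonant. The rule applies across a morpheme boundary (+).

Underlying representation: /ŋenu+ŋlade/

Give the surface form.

[ŋẽnũ+ŋlade]

/e/ after nasal /ŋ/ → [ẽ]
/u/ after nasal /n/ → [ũ]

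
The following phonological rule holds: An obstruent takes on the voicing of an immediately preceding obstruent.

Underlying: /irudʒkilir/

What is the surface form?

/k/ after /dʒ/ (voiced) → [g]

[irudʒgilir]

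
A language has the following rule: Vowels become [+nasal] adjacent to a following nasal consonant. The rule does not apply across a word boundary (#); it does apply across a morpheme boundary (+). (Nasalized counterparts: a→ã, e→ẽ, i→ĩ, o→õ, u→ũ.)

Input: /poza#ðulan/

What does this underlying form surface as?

/a/ before nasal /n/ → [ã]

[poza#ðulãn]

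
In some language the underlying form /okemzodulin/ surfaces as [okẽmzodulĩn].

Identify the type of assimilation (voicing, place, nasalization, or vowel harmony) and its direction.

/e/→[ẽ] /i/→[ĩ].
Each target copies a feature from the following segment, so the direction is regressive.

nasalization, regressive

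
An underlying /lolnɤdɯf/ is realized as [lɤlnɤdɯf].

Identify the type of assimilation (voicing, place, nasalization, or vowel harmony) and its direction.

/o/→[ɤ].
Vowels agree with the last vowel, so the harmony is regressive.

vowel harmony, regressive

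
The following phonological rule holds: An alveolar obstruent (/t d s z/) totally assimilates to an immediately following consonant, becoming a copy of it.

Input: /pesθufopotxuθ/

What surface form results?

[peθθufopoxxuθ]

/s/ before /θ/ → [θ] (total assimilation)
/t/ before /x/ → [x] (total assimilation)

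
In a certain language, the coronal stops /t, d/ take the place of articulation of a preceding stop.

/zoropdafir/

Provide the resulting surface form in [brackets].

[zoropbafir]

/d/ after /p/ (labial) → [b]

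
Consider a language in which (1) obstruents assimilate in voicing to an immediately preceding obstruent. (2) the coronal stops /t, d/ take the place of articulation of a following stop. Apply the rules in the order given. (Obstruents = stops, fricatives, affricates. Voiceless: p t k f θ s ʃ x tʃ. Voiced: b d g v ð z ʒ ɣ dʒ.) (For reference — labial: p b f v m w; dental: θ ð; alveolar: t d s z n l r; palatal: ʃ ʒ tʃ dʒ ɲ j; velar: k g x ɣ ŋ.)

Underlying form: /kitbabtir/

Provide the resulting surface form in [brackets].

Rule 1: /b/ after /t/ (voiceless) → [p]
Rule 1: /t/ after /b/ (voiced) → [d]
After rule 1: kitpabdir
Rule 2: /t/ before /p/ (labial) → [p]

[kippabdir]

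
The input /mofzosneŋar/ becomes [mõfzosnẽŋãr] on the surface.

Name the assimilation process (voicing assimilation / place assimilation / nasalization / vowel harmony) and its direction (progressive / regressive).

/o/→[õ] /e/→[ẽ] /a/→[ã].
Each target copies a feature from the preceding segment, so the direction is progressive.

nasalization, progressive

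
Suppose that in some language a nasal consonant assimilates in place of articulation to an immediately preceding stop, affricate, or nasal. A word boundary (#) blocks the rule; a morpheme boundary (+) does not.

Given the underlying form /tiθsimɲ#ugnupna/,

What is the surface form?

[tiθsimm#ugŋupma]

/ɲ/ after /m/ (labial) → [m]
/n/ after /g/ (velar) → [ŋ]
/n/ after /p/ (labial) → [m]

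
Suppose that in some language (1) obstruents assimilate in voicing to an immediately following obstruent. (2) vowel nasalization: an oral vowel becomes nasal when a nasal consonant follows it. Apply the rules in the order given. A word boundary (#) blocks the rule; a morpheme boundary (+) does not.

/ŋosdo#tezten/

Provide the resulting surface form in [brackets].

Rule 1: /s/ before /d/ (voiced) → [z]
Rule 1: /z/ before /t/ (voiceless) → [s]
After rule 1: ŋozdo#testen
Rule 2: /e/ before nasal /n/ → [ẽ]

[ŋozdo#testẽn]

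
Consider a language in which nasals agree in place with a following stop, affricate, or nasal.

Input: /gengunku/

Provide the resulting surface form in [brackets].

[geŋguŋku]

/n/ before /g/ (velar) → [ŋ]
/n/ before /k/ (velar) → [ŋ]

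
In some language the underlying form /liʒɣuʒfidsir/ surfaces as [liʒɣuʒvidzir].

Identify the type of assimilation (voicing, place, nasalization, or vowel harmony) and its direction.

/f/→[v] /s/→[z].
Each target copies a feature from the preceding segment, so the direction is progressive.

voicing assimilation, progressive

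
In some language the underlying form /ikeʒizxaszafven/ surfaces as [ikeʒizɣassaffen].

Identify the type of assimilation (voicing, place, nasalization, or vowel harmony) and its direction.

voicing assimilation, progressive

/x/→[ɣ] /z/→[s] /v/→[f].
Each target copies a feature from the preceding segment, so the direction is progressive.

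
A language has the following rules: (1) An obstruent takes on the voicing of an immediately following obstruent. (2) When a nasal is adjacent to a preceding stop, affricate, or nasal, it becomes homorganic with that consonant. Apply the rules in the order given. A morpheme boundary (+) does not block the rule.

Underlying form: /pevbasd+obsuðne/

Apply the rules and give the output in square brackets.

[pevbazd+opsuðne]

Rule 1: /s/ before /d/ (voiced) → [z]
Rule 1: /b/ before /s/ (voiceless) → [p]
After rule 1: pevbazd+opsuðne
Rule 2: no segment meets the rule's conditions; no change.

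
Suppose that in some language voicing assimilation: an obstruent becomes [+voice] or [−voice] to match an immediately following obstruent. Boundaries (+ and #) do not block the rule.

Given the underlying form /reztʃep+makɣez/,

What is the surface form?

/z/ before /tʃ/ (voiceless) → [s]
/k/ before /ɣ/ (voiced) → [g]

[restʃep+magɣez]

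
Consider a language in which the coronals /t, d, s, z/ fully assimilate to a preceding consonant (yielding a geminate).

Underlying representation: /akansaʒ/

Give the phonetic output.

[akannaʒ]

/s/ after /n/ → [n] (total assimilation)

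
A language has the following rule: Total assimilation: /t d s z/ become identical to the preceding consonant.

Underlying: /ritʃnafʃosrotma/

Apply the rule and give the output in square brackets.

[ritʃnafʃosrotma]

no segment meets the rule's conditions; no change.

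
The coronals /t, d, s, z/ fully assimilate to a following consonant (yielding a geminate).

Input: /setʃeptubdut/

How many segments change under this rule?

0

No segment meets the rule's conditions.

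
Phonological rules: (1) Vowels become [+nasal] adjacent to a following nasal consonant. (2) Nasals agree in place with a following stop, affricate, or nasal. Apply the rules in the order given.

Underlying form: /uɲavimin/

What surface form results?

Rule 1: /u/ before nasal /ɲ/ → [ũ]
Rule 1: /i/ before nasal /m/ → [ĩ]
Rule 1: /i/ before nasal /n/ → [ĩ]
After rule 1: ũɲavĩmĩn
Rule 2: no segment meets the rule's conditions; no change.

[ũɲavĩmĩn]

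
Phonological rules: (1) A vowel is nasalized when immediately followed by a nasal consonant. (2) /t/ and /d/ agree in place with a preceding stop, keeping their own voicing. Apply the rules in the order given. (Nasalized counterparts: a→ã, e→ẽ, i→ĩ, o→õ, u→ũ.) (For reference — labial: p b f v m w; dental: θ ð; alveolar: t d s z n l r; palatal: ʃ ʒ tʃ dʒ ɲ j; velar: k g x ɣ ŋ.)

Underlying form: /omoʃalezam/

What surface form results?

Rule 1: /o/ before nasal /m/ → [õ]
Rule 1: /a/ before nasal /m/ → [ã]
After rule 1: õmoʃalezãm
Rule 2: no segment meets the rule's conditions; no change.

[õmoʃalezãm]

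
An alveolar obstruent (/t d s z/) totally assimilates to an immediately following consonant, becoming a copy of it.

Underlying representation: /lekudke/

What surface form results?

[lekukke]

/d/ before /k/ → [k] (total assimilation)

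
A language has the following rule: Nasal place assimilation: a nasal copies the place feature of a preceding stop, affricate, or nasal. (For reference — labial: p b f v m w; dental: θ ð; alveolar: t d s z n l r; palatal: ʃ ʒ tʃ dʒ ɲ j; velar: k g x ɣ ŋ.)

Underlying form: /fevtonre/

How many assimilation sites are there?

0

No segment meets the rule's conditions.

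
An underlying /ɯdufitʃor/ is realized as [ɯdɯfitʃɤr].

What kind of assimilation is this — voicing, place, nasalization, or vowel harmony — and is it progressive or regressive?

vowel harmony, progressive

/u/→[ɯ] /o/→[ɤ].
Vowels agree with the first vowel, so the harmony is progressive.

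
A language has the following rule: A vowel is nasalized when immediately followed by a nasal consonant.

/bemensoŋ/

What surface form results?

/e/ before nasal /m/ → [ẽ]
/e/ before nasal /n/ → [ẽ]
/o/ before nasal /ŋ/ → [õ]

[bẽmẽnsõŋ]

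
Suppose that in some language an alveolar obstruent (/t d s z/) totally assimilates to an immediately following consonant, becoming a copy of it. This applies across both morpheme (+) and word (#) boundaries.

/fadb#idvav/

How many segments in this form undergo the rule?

/d/ before /b/ → [b] (total assimilation)
/d/ before /v/ → [v] (total assimilation)
2 segments change.

2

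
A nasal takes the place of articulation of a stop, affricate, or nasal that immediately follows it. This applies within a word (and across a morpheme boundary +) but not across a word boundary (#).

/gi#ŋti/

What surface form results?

[gi#nti]

/ŋ/ before /t/ (alveolar) → [n]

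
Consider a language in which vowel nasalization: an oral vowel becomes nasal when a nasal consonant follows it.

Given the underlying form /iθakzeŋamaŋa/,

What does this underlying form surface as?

/e/ before nasal /ŋ/ → [ẽ]
/a/ before nasal /m/ → [ã]
/a/ before nasal /ŋ/ → [ã]

[iθakzẽŋãmãŋa]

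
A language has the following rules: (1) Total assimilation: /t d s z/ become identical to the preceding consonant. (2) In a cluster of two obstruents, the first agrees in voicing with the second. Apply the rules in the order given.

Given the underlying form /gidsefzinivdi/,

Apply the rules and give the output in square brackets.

[giddeffinivvi]

Rule 1: /s/ after /d/ → [d] (total assimilation)
Rule 1: /z/ after /f/ → [f] (total assimilation)
Rule 1: /d/ after /v/ → [v] (total assimilation)
After rule 1: giddeffinivvi
Rule 2: no segment meets the rule's conditions; no change.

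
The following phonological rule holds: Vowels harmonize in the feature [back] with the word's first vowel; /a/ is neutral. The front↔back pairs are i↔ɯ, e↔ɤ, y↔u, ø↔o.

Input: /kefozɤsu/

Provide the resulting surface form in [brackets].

/o/ harmonizes with /e/ ([-back]) → [ø]
/ɤ/ harmonizes with /e/ ([-back]) → [e]
/u/ harmonizes with /e/ ([-back]) → [y]

[keføzesy]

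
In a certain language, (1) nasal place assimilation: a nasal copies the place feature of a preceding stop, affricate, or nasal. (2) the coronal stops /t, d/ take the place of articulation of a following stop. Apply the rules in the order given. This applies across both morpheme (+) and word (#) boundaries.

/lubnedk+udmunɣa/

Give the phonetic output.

[lubmegk+udnunɣa]

Rule 1: /n/ after /b/ (labial) → [m]
Rule 1: /m/ after /d/ (alveolar) → [n]
After rule 1: lubmedk+udnunɣa
Rule 2: /d/ before /k/ (velar) → [g]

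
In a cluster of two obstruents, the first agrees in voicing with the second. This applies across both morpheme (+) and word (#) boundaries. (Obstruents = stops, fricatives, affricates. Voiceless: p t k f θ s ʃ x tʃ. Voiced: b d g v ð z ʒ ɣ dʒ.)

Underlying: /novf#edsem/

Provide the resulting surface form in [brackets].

/v/ before /f/ (voiceless) → [f]
/d/ before /s/ (voiceless) → [t]

[noff#etsem]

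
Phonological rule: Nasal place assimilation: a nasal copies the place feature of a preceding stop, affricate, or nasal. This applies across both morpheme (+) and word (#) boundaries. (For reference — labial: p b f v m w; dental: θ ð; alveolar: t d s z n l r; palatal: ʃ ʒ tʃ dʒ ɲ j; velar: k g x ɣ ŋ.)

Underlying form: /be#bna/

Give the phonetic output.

/n/ after /b/ (labial) → [m]

[be#bma]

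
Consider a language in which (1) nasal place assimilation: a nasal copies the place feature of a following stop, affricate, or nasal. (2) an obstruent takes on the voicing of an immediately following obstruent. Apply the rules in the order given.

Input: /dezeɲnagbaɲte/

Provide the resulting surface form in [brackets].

[dezennagbante]

Rule 1: /ɲ/ before /n/ (alveolar) → [n]
Rule 1: /ɲ/ before /t/ (alveolar) → [n]
After rule 1: dezennagbante
Rule 2: no segment meets the rule's conditions; no change.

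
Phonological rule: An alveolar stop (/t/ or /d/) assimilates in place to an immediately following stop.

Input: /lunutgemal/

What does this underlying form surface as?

[lunukgemal]

/t/ before /g/ (velar) → [k]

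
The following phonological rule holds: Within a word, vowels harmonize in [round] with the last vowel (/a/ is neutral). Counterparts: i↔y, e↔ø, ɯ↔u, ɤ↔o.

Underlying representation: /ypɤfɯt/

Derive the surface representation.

/y/ harmonizes with /ɯ/ ([-round]) → [i]

[ipɤfɯt]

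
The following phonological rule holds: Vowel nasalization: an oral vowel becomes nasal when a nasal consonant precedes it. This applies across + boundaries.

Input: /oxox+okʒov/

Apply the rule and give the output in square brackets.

no segment meets the rule's conditions; no change.

[oxox+okʒov]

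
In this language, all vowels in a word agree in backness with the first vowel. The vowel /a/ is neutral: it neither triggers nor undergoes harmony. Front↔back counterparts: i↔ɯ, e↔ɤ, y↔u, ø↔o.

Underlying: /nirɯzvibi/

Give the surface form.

[nirizvibi]

/ɯ/ harmonizes with /i/ ([-back]) → [i]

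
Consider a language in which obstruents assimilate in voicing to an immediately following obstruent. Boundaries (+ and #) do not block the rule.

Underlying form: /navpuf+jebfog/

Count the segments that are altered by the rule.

/v/ before /p/ (voiceless) → [f]
/b/ before /f/ (voiceless) → [p]
2 segments change.

2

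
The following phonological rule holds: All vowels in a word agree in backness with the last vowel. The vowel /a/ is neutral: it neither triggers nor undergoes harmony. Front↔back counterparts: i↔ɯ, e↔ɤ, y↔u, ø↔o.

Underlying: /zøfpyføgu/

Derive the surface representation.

[zofpufogu]

/ø/ harmonizes with /u/ ([+back]) → [o]
/y/ harmonizes with /u/ ([+back]) → [u]
/ø/ harmonizes with /u/ ([+back]) → [o]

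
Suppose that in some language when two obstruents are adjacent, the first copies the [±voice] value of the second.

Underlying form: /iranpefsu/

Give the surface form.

no segment meets the rule's conditions; no change.

[iranpefsu]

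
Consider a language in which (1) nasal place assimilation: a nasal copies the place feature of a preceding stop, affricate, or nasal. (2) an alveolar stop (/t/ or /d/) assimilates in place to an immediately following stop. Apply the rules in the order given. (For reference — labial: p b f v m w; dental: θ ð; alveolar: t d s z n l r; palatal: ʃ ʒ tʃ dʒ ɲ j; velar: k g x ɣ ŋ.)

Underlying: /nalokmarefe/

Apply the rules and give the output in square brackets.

Rule 1: /m/ after /k/ (velar) → [ŋ]
After rule 1: nalokŋarefe
Rule 2: no segment meets the rule's conditions; no change.

[nalokŋarefe]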